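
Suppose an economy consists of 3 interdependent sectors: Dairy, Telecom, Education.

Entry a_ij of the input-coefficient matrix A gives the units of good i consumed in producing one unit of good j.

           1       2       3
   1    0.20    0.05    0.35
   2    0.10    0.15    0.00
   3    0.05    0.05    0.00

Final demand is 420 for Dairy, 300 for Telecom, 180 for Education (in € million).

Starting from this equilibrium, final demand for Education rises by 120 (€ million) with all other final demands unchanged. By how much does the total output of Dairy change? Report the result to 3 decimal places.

I − A =
  [   0.80    -0.05    -0.35]
  [  -0.10     0.85     0.00]
  [  -0.05    -0.05     1.00]
Cofactors of I−A, C_ij = (−1)^(i+j)·(minor ij) (rows/columns in the sector order above):
  C_11 = (0.85)(1.00) − (0.00)(-0.05) = 0.8500
  C_12 = −[(-0.10)(1.00) − (0.00)(-0.05)] = 0.1000
  C_13 = (-0.10)(-0.05) − (0.85)(-0.05) = 0.0475
  C_21 = −[(-0.05)(1.00) − (-0.35)(-0.05)] = 0.0675
  C_22 = (0.80)(1.00) − (-0.35)(-0.05) = 0.7825
  C_23 = −[(0.80)(-0.05) − (-0.05)(-0.05)] = 0.0425
  C_31 = (-0.05)(0.00) − (-0.35)(0.85) = 0.2975
  C_32 = −[(0.80)(0.00) − (-0.35)(-0.10)] = 0.0350
  C_33 = (0.80)(0.85) − (-0.05)(-0.10) = 0.6750
det(I−A) = Σ_j (I−A)_1j·C_1j = (0.80)(0.8500) + (-0.05)(0.1000) + (-0.35)(0.0475) = 0.658375
adj(I−A) = Cᵀ =
  [ 0.8500   0.0675   0.2975]
  [ 0.1000   0.7825   0.0350]
  [ 0.0475   0.0425   0.6750]
(I − A)⁻¹ = adj(I−A) / det(I−A) ≈
  [   1.2911     0.1025     0.4519]
  [   0.1519     1.1885     0.0532]
  [   0.0721     0.0646     1.0253]
Δx = (I − A)⁻¹ Δd with Δd having +120 in the Education component and 0 elsewhere.
So Δx_1 = L_13 · (+120), where L_13 = adj(I−A)_13 / det(I−A) = 0.2975 / 0.658375.
Δx_1 = 0.2975 × (+120) / 0.658375 = 35.70 / 0.658375 ≈ 54.224.

Δx_1 = 54.224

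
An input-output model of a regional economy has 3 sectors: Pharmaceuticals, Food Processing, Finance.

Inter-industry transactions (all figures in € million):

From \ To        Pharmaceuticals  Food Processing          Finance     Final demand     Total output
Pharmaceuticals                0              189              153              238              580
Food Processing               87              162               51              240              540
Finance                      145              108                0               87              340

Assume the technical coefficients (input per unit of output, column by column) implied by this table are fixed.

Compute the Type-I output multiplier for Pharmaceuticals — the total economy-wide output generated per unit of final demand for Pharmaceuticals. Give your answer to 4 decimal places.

Technical coefficients a_ij = z_ij / X_j:
  a_11 = 0/580 = 0.00, a_21 = 87/580 = 0.15, a_31 = 145/580 = 0.25
  a_12 = 189/540 = 0.35, a_22 = 162/540 = 0.30, a_32 = 108/540 = 0.20
  a_13 = 153/340 = 0.45, a_23 = 51/340 = 0.15, a_33 = 0/340 = 0.00
I − A =
  [   1.00    -0.35    -0.45]
  [  -0.15     0.70    -0.15]
  [  -0.25    -0.20     1.00]
Cofactors of I−A, C_ij = (−1)^(i+j)·(minor ij) (rows/columns in the sector order above):
  C_11 = (0.70)(1.00) − (-0.15)(-0.20) = 0.6700
  C_12 = −[(-0.15)(1.00) − (-0.15)(-0.25)] = 0.1875
  C_13 = (-0.15)(-0.20) − (0.70)(-0.25) = 0.2050
  C_21 = −[(-0.35)(1.00) − (-0.45)(-0.20)] = 0.4400
  C_22 = (1.00)(1.00) − (-0.45)(-0.25) = 0.8875
  C_23 = −[(1.00)(-0.20) − (-0.35)(-0.25)] = 0.2875
  C_31 = (-0.35)(-0.15) − (-0.45)(0.70) = 0.3675
  C_32 = −[(1.00)(-0.15) − (-0.45)(-0.15)] = 0.2175
  C_33 = (1.00)(0.70) − (-0.35)(-0.15) = 0.6475
det(I−A) = Σ_j (I−A)_1j·C_1j = (1.00)(0.6700) + (-0.35)(0.1875) + (-0.45)(0.2050) = 0.512125
adj(I−A) = Cᵀ =
  [ 0.6700   0.4400   0.3675]
  [ 0.1875   0.8875   0.2175]
  [ 0.2050   0.2875   0.6475]
(I − A)⁻¹ = adj(I−A) / det(I−A) ≈
  [   1.30827     0.85917     0.71760]
  [   0.36612     1.73298     0.42470]
  [   0.40029     0.56139     1.26434]
The output multiplier for sector j is the column-j sum of the Leontief inverse (I − A)⁻¹ = adj(I−A) / det(I−A).
Column 1 of adj(I−A): (0.6700, 0.1875, 0.2050); det(I−A) = 0.512125.
m_1 = (0.6700 + 0.1875 + 0.2050) / 0.512125 = 1.0625 / 0.512125 ≈ 2.0747.

m_1 = 2.0747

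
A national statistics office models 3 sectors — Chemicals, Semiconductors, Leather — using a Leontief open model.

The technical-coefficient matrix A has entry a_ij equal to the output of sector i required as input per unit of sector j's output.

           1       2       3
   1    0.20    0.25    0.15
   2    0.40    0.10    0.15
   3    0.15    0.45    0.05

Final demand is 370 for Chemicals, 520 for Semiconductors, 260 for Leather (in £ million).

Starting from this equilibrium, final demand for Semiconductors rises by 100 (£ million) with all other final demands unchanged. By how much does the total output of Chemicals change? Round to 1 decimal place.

Δx_1 = 63.3

I − A =
  [   0.80    -0.25    -0.15]
  [  -0.40     0.90    -0.15]
  [  -0.15    -0.45     0.95]
Cofactors of I−A, C_ij = (−1)^(i+j)·(minor ij) (rows/columns in the sector order above):
  C_11 = (0.90)(0.95) − (-0.15)(-0.45) = 0.7875
  C_12 = −[(-0.40)(0.95) − (-0.15)(-0.15)] = 0.4025
  C_13 = (-0.40)(-0.45) − (0.90)(-0.15) = 0.3150
  C_21 = −[(-0.25)(0.95) − (-0.15)(-0.45)] = 0.3050
  C_22 = (0.80)(0.95) − (-0.15)(-0.15) = 0.7375
  C_23 = −[(0.80)(-0.45) − (-0.25)(-0.15)] = 0.3975
  C_31 = (-0.25)(-0.15) − (-0.15)(0.90) = 0.1725
  C_32 = −[(0.80)(-0.15) − (-0.15)(-0.40)] = 0.1800
  C_33 = (0.80)(0.90) − (-0.25)(-0.40) = 0.6200
det(I−A) = Σ_j (I−A)_1j·C_1j = (0.80)(0.7875) + (-0.25)(0.4025) + (-0.15)(0.3150) = 0.482125
adj(I−A) = Cᵀ =
  [ 0.7875   0.3050   0.1725]
  [ 0.4025   0.7375   0.1800]
  [ 0.3150   0.3975   0.6200]
(I − A)⁻¹ = adj(I−A) / det(I−A) ≈
  [   1.6334     0.6326     0.3578]
  [   0.8348     1.5297     0.3733]
  [   0.6534     0.8245     1.2860]
Δx = (I − A)⁻¹ Δd with Δd having +100 in the Semiconductors component and 0 elsewhere.
So Δx_1 = L_12 · (+100), where L_12 = adj(I−A)_12 / det(I−A) = 0.3050 / 0.482125.
Δx_1 = 0.3050 × (+100) / 0.482125 = 30.50 / 0.482125 ≈ 63.3.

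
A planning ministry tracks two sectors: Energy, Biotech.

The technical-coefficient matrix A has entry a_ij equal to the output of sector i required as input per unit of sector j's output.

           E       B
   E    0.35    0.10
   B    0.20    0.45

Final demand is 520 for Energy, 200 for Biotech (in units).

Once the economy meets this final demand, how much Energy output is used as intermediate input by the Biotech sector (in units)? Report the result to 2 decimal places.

I − A =
  [   0.65    -0.10]
  [  -0.20     0.55]
det(I−A) = (0.65)(0.55) − (-0.10)(-0.20) = 0.3375
adj(I−A) = [[0.55, 0.10], [0.20, 0.65]]
(I − A)⁻¹ = adj(I−A) / det(I−A) ≈
  [   1.6296     0.2963]
  [   0.5926     1.9259]
First solve x = (I − A)⁻¹ d = adj(I−A)·d / det(I−A); in particular x_B = (0.20·520 + 0.65·200) / 0.3375 = 234.00 / 0.3375 ≈ 693.3333.
Intermediate flow from E to B: z_EB = a_EB · x_B = 0.10 × 234.00 / 0.3375 = 23.40 / 0.3375 ≈ 69.33.

z_EB = 69.33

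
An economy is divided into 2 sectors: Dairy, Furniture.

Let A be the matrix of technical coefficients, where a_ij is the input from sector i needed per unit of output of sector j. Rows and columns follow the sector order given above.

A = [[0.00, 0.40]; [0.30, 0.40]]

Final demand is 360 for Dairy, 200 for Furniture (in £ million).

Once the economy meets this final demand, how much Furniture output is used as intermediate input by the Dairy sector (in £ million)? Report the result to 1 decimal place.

I − A =
  [   1.00    -0.40]
  [  -0.30     0.60]
det(I−A) = (1.00)(0.60) − (-0.40)(-0.30) = 0.4800
adj(I−A) = [[0.60, 0.40], [0.30, 1.00]]
(I − A)⁻¹ = adj(I−A) / det(I−A) ≈
  [   1.2500     0.8333]
  [   0.6250     2.0833]
First solve x = (I − A)⁻¹ d = adj(I−A)·d / det(I−A); in particular x_D = (0.60·360 + 0.40·200) / 0.4800 = 296.00 / 0.4800 ≈ 616.667.
Intermediate flow from F to D: z_FD = a_FD · x_D = 0.30 × 296.00 / 0.4800 = 88.80 / 0.4800 = 185.0.

z_FD = 185.0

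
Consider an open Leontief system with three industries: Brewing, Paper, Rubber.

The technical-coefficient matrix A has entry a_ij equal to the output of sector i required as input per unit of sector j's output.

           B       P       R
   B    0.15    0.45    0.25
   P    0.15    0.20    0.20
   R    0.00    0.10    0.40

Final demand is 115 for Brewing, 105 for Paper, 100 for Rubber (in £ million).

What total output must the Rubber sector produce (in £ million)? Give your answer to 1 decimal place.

I − A =
  [   0.85    -0.45    -0.25]
  [  -0.15     0.80    -0.20]
  [   0.00    -0.10     0.60]
Cofactors of I−A, C_ij = (−1)^(i+j)·(minor ij) (rows/columns in the sector order above):
  C_11 = (0.80)(0.60) − (-0.20)(-0.10) = 0.4600
  C_12 = −[(-0.15)(0.60) − (-0.20)(0.00)] = 0.0900
  C_13 = (-0.15)(-0.10) − (0.80)(0.00) = 0.0150
  C_21 = −[(-0.45)(0.60) − (-0.25)(-0.10)] = 0.2950
  C_22 = (0.85)(0.60) − (-0.25)(0.00) = 0.5100
  C_23 = −[(0.85)(-0.10) − (-0.45)(0.00)] = 0.0850
  C_31 = (-0.45)(-0.20) − (-0.25)(0.80) = 0.2900
  C_32 = −[(0.85)(-0.20) − (-0.25)(-0.15)] = 0.2075
  C_33 = (0.85)(0.80) − (-0.45)(-0.15) = 0.6125
det(I−A) = Σ_j (I−A)_1j·C_1j = (0.85)(0.4600) + (-0.45)(0.0900) + (-0.25)(0.0150) = 0.34675
adj(I−A) = Cᵀ =
  [ 0.4600   0.2950   0.2900]
  [ 0.0900   0.5100   0.2075]
  [ 0.0150   0.0850   0.6125]
(I − A)⁻¹ = adj(I−A) / det(I−A) ≈
  [   1.3266     0.8508     0.8363]
  [   0.2596     1.4708     0.5984]
  [   0.0433     0.2451     1.7664]
x = (I − A)⁻¹ d = adj(I−A)·d / det(I−A), with det(I−A) = 0.34675:
  x_B = (0.4600·115 + 0.2950·105 + 0.2900·100) / 0.34675 = 112.875 / 0.34675 ≈ 325.5
  x_P = (0.0900·115 + 0.5100·105 + 0.2075·100) / 0.34675 = 84.65 / 0.34675 ≈ 244.1
  x_R = (0.0150·115 + 0.0850·105 + 0.6125·100) / 0.34675 = 71.90 / 0.34675 ≈ 207.4

x_R = 207.4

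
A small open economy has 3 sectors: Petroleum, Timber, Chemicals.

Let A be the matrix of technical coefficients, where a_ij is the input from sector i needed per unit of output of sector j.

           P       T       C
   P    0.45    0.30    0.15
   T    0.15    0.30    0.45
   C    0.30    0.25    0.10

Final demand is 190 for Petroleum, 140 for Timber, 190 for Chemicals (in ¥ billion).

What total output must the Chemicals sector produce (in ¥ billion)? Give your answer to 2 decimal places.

I − A =
  [   0.55    -0.30    -0.15]
  [  -0.15     0.70    -0.45]
  [  -0.30    -0.25     0.90]
Cofactors of I−A, C_ij = (−1)^(i+j)·(minor ij) (rows/columns in the sector order above):
  C_11 = (0.70)(0.90) − (-0.45)(-0.25) = 0.5175
  C_12 = −[(-0.15)(0.90) − (-0.45)(-0.30)] = 0.2700
  C_13 = (-0.15)(-0.25) − (0.70)(-0.30) = 0.2475
  C_21 = −[(-0.30)(0.90) − (-0.15)(-0.25)] = 0.3075
  C_22 = (0.55)(0.90) − (-0.15)(-0.30) = 0.4500
  C_23 = −[(0.55)(-0.25) − (-0.30)(-0.30)] = 0.2275
  C_31 = (-0.30)(-0.45) − (-0.15)(0.70) = 0.2400
  C_32 = −[(0.55)(-0.45) − (-0.15)(-0.15)] = 0.2700
  C_33 = (0.55)(0.70) − (-0.30)(-0.15) = 0.3400
det(I−A) = Σ_j (I−A)_1j·C_1j = (0.55)(0.5175) + (-0.30)(0.2700) + (-0.15)(0.2475) = 0.1665
adj(I−A) = Cᵀ =
  [ 0.5175   0.3075   0.2400]
  [ 0.2700   0.4500   0.2700]
  [ 0.2475   0.2275   0.3400]
(I − A)⁻¹ = adj(I−A) / det(I−A) ≈
  [   3.1081     1.8468     1.4414]
  [   1.6216     2.7027     1.6216]
  [   1.4865     1.3664     2.0420]
x = (I − A)⁻¹ d = adj(I−A)·d / det(I−A), with det(I−A) = 0.1665:
  x_P = (0.5175·190 + 0.3075·140 + 0.2400·190) / 0.1665 = 186.975 / 0.1665 ≈ 1122.97
  x_T = (0.2700·190 + 0.4500·140 + 0.2700·190) / 0.1665 = 165.60 / 0.1665 ≈ 994.59
  x_C = (0.2475·190 + 0.2275·140 + 0.3400·190) / 0.1665 = 143.475 / 0.1665 ≈ 861.71

x_C = 861.71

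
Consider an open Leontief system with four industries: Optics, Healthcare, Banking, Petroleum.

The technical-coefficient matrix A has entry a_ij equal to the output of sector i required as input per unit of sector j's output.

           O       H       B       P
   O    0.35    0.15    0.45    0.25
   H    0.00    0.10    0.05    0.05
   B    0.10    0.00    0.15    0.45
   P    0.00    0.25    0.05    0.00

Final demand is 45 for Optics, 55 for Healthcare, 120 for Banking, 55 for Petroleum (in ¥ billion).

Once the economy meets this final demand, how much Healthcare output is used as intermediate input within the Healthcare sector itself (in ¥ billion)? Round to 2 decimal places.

z_HH = 7.80

I − A =
  [   0.65    -0.15    -0.45    -0.25]
  [   0.00     0.90    -0.05    -0.05]
  [  -0.10     0.00     0.85    -0.45]
  [   0.00    -0.25    -0.05     1.00]
Compute the cofactors C_ij = (−1)^(i+j)·(3×3 minor ij) of I−A; the adjugate is their transpose:
adj(I−A) = Cᵀ =
  [ 0.728500   0.227875   0.421625   0.383250]
  [ 0.005250   0.491625   0.034125   0.041250]
  [ 0.088750   0.094375   0.576875   0.286500]
  [ 0.005750   0.127625   0.037375   0.456000]
det(I−A) = Σ_j (I−A)_1j·C_1j = (0.65)(0.728500) + (-0.15)(0.005250) + (-0.45)(0.088750) + (-0.25)(0.005750) = 0.4313625
(I − A)⁻¹ = adj(I−A) / det(I−A) ≈
  [   1.6888     0.5283     0.9774     0.8885]
  [   0.0122     1.1397     0.0791     0.0956]
  [   0.2057     0.2188     1.3373     0.6642]
  [   0.0133     0.2959     0.0866     1.0571]
First solve x = (I − A)⁻¹ d = adj(I−A)·d / det(I−A); in particular x_H = (0.005250·45 + 0.491625·55 + 0.034125·120 + 0.041250·55) / 0.4313625 = 33.639375 / 0.4313625 ≈ 77.9840.
Intermediate flow from H to H: z_HH = a_HH · x_H = 0.10 × 33.639375 / 0.4313625 = 3.3639375 / 0.4313625 ≈ 7.80.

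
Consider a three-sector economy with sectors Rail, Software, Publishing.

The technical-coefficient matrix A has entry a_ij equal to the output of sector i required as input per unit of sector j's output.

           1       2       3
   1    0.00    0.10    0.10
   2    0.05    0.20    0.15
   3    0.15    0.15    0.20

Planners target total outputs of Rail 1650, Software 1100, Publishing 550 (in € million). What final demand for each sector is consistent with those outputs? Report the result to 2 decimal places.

d_1 = 1485.00, d_2 = 715.00, d_3 = 27.50

I − A =
  [   1.00    -0.10    -0.10]
  [  -0.05     0.80    -0.15]
  [  -0.15    -0.15     0.80]
d = (I − A) x:
  d_1 = (+1.00)·1650 + (-0.10)·1100 + (-0.10)·550 = 1485.00
  d_2 = (-0.05)·1650 + (+0.80)·1100 + (-0.15)·550 = 715.00
  d_3 = (-0.15)·1650 + (-0.15)·1100 + (+0.80)·550 = 27.50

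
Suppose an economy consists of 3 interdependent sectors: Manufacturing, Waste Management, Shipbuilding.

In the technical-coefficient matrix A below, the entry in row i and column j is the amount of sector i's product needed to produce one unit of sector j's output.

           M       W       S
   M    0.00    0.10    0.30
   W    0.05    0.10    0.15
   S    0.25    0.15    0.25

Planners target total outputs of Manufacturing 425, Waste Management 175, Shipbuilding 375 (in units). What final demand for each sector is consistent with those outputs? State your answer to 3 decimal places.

d_M = 295.000, d_W = 80.000, d_S = 148.750

I − A =
  [   1.00    -0.10    -0.30]
  [  -0.05     0.90    -0.15]
  [  -0.25    -0.15     0.75]
d = (I − A) x:
  d_M = (+1.00)·425 + (-0.10)·175 + (-0.30)·375 = 295.000
  d_W = (-0.05)·425 + (+0.90)·175 + (-0.15)·375 = 80.000
  d_S = (-0.25)·425 + (-0.15)·175 + (+0.75)·375 = 148.750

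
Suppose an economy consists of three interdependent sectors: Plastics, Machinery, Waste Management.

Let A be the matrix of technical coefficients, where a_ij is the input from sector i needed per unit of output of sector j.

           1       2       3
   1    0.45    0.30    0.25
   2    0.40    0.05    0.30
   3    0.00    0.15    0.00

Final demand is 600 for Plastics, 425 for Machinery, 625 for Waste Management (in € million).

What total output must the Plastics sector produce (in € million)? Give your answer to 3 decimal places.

I − A =
  [   0.55    -0.30    -0.25]
  [  -0.40     0.95    -0.30]
  [   0.00    -0.15     1.00]
Cofactors of I−A, C_ij = (−1)^(i+j)·(minor ij) (rows/columns in the sector order above):
  C_11 = (0.95)(1.00) − (-0.30)(-0.15) = 0.9050
  C_12 = −[(-0.40)(1.00) − (-0.30)(0.00)] = 0.4000
  C_13 = (-0.40)(-0.15) − (0.95)(0.00) = 0.0600
  C_21 = −[(-0.30)(1.00) − (-0.25)(-0.15)] = 0.3375
  C_22 = (0.55)(1.00) − (-0.25)(0.00) = 0.5500
  C_23 = −[(0.55)(-0.15) − (-0.30)(0.00)] = 0.0825
  C_31 = (-0.30)(-0.30) − (-0.25)(0.95) = 0.3275
  C_32 = −[(0.55)(-0.30) − (-0.25)(-0.40)] = 0.2650
  C_33 = (0.55)(0.95) − (-0.30)(-0.40) = 0.4025
det(I−A) = Σ_j (I−A)_1j·C_1j = (0.55)(0.9050) + (-0.30)(0.4000) + (-0.25)(0.0600) = 0.36275
adj(I−A) = Cᵀ =
  [ 0.9050   0.3375   0.3275]
  [ 0.4000   0.5500   0.2650]
  [ 0.0600   0.0825   0.4025]
(I − A)⁻¹ = adj(I−A) / det(I−A) ≈
  [   2.4948     0.9304     0.9028]
  [   1.1027     1.5162     0.7305]
  [   0.1654     0.2274     1.1096]
x = (I − A)⁻¹ d = adj(I−A)·d / det(I−A), with det(I−A) = 0.36275:
  x_1 = (0.9050·600 + 0.3375·425 + 0.3275·625) / 0.36275 = 891.125 / 0.36275 ≈ 2456.582
  x_2 = (0.4000·600 + 0.5500·425 + 0.2650·625) / 0.36275 = 639.375 / 0.36275 ≈ 1762.578
  x_3 = (0.0600·600 + 0.0825·425 + 0.4025·625) / 0.36275 = 322.625 / 0.36275 ≈ 889.387

x_1 = 2456.582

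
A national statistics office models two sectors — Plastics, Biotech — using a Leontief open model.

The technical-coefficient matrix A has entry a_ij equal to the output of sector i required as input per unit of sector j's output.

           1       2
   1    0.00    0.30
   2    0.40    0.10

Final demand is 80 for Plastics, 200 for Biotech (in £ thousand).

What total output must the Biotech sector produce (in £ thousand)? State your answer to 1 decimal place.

I − A =
  [   1.00    -0.30]
  [  -0.40     0.90]
det(I−A) = (1.00)(0.90) − (-0.30)(-0.40) = 0.7800
adj(I−A) = [[0.90, 0.30], [0.40, 1.00]]
(I − A)⁻¹ = adj(I−A) / det(I−A) ≈
  [   1.1538     0.3846]
  [   0.5128     1.2821]
x = (I − A)⁻¹ d = adj(I−A)·d / det(I−A), with det(I−A) = 0.7800:
  x_1 = (0.90·80 + 0.30·200) / 0.7800 = 132.00 / 0.7800 ≈ 169.2
  x_2 = (0.40·80 + 1.00·200) / 0.7800 = 232.00 / 0.7800 ≈ 297.4

x_2 = 297.4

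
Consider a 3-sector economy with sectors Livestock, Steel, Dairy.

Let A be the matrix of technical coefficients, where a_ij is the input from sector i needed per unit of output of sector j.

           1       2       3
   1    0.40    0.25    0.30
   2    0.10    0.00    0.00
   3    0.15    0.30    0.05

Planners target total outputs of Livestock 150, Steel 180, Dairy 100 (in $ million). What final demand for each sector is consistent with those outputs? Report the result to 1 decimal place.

I − A =
  [   0.60    -0.25    -0.30]
  [  -0.10     1.00     0.00]
  [  -0.15    -0.30     0.95]
d = (I − A) x:
  d_1 = (+0.60)·150 + (-0.25)·180 + (-0.30)·100 = 15.0
  d_2 = (-0.10)·150 + (+1.00)·180 + (+0.00)·100 = 165.0
  d_3 = (-0.15)·150 + (-0.30)·180 + (+0.95)·100 = 18.5

d_1 = 15.0, d_2 = 165.0, d_3 = 18.5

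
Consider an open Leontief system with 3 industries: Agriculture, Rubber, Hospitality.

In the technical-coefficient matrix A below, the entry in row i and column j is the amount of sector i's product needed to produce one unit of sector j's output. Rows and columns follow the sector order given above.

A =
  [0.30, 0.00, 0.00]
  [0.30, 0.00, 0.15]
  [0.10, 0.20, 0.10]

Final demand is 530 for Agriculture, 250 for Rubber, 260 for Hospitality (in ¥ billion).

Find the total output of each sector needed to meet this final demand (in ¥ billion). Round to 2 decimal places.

I − A =
  [   0.70     0.00     0.00]
  [  -0.30     1.00    -0.15]
  [  -0.10    -0.20     0.90]
Cofactors of I−A, C_ij = (−1)^(i+j)·(minor ij) (rows/columns in the sector order above):
  C_11 = (1.00)(0.90) − (-0.15)(-0.20) = 0.8700
  C_12 = −[(-0.30)(0.90) − (-0.15)(-0.10)] = 0.2850
  C_13 = (-0.30)(-0.20) − (1.00)(-0.10) = 0.1600
  C_21 = −[(0.00)(0.90) − (0.00)(-0.20)] = 0.0000
  C_22 = (0.70)(0.90) − (0.00)(-0.10) = 0.6300
  C_23 = −[(0.70)(-0.20) − (0.00)(-0.10)] = 0.1400
  C_31 = (0.00)(-0.15) − (0.00)(1.00) = 0.0000
  C_32 = −[(0.70)(-0.15) − (0.00)(-0.30)] = 0.1050
  C_33 = (0.70)(1.00) − (0.00)(-0.30) = 0.7000
det(I−A) = Σ_j (I−A)_1j·C_1j = (0.70)(0.8700) + (0.00)(0.2850) + (0.00)(0.1600) = 0.6090
adj(I−A) = Cᵀ =
  [ 0.8700   0.0000   0.0000]
  [ 0.2850   0.6300   0.1050]
  [ 0.1600   0.1400   0.7000]
(I − A)⁻¹ = adj(I−A) / det(I−A) ≈
  [   1.4286     0.0000     0.0000]
  [   0.4680     1.0345     0.1724]
  [   0.2627     0.2299     1.1494]
x = (I − A)⁻¹ d = adj(I−A)·d / det(I−A), with det(I−A) = 0.6090:
  x_1 = (0.8700·530 + 0.0000·250 + 0.0000·260) / 0.6090 = 461.10 / 0.6090 ≈ 757.14
  x_2 = (0.2850·530 + 0.6300·250 + 0.1050·260) / 0.6090 = 335.85 / 0.6090 ≈ 551.48
  x_3 = (0.1600·530 + 0.1400·250 + 0.7000·260) / 0.6090 = 301.80 / 0.6090 ≈ 495.57

x_1 = 757.14, x_2 = 551.48, x_3 = 495.57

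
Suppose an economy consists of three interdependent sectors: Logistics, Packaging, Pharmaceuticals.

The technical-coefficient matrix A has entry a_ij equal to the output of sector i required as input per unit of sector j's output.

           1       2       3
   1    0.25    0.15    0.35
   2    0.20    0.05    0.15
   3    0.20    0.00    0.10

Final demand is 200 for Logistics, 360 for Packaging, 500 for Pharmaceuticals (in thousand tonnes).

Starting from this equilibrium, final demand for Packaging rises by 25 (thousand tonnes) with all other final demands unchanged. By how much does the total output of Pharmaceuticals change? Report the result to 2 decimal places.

Δx_3 = 1.38

I − A =
  [   0.75    -0.15    -0.35]
  [  -0.20     0.95    -0.15]
  [  -0.20     0.00     0.90]
Cofactors of I−A, C_ij = (−1)^(i+j)·(minor ij) (rows/columns in the sector order above):
  C_11 = (0.95)(0.90) − (-0.15)(0.00) = 0.8550
  C_12 = −[(-0.20)(0.90) − (-0.15)(-0.20)] = 0.2100
  C_13 = (-0.20)(0.00) − (0.95)(-0.20) = 0.1900
  C_21 = −[(-0.15)(0.90) − (-0.35)(0.00)] = 0.1350
  C_22 = (0.75)(0.90) − (-0.35)(-0.20) = 0.6050
  C_23 = −[(0.75)(0.00) − (-0.15)(-0.20)] = 0.0300
  C_31 = (-0.15)(-0.15) − (-0.35)(0.95) = 0.3550
  C_32 = −[(0.75)(-0.15) − (-0.35)(-0.20)] = 0.1825
  C_33 = (0.75)(0.95) − (-0.15)(-0.20) = 0.6825
det(I−A) = Σ_j (I−A)_1j·C_1j = (0.75)(0.8550) + (-0.15)(0.2100) + (-0.35)(0.1900) = 0.54325
adj(I−A) = Cᵀ =
  [ 0.8550   0.1350   0.3550]
  [ 0.2100   0.6050   0.1825]
  [ 0.1900   0.0300   0.6825]
(I − A)⁻¹ = adj(I−A) / det(I−A) ≈
  [   1.5739     0.2485     0.6535]
  [   0.3866     1.1137     0.3359]
  [   0.3497     0.0552     1.2563]
Δx = (I − A)⁻¹ Δd with Δd having +25 in the Packaging component and 0 elsewhere.
So Δx_3 = L_32 · (+25), where L_32 = adj(I−A)_32 / det(I−A) = 0.0300 / 0.54325.
Δx_3 = 0.0300 × (+25) / 0.54325 = 0.75 / 0.54325 ≈ 1.38.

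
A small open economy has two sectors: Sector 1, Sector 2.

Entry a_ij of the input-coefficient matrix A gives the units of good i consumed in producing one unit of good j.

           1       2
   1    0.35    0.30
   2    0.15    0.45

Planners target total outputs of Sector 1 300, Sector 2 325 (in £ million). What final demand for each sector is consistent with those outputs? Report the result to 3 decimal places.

d_1 = 97.500, d_2 = 133.750

I − A =
  [   0.65    -0.30]
  [  -0.15     0.55]
d = (I − A) x:
  d_1 = (+0.65)·300 + (-0.30)·325 = 97.500
  d_2 = (-0.15)·300 + (+0.55)·325 = 133.750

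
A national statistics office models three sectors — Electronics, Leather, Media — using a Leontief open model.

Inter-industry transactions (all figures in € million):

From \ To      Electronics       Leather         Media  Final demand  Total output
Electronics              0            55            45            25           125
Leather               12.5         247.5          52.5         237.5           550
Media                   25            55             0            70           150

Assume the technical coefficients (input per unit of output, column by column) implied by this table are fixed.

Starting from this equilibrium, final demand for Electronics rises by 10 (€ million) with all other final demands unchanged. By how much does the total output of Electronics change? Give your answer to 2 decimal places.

Δx_E = 11.15

Technical coefficients a_ij = z_ij / X_j:
  a_EE = 0/125 = 0.00, a_LE = 12.5/125 = 0.10, a_ME = 25/125 = 0.20
  a_EL = 55/550 = 0.10, a_LL = 247.5/550 = 0.45, a_ML = 55/550 = 0.10
  a_EM = 45/150 = 0.30, a_LM = 52.5/150 = 0.35, a_MM = 0/150 = 0.00
I − A =
  [   1.00    -0.10    -0.30]
  [  -0.10     0.55    -0.35]
  [  -0.20    -0.10     1.00]
Cofactors of I−A, C_ij = (−1)^(i+j)·(minor ij) (rows/columns in the sector order above):
  C_11 = (0.55)(1.00) − (-0.35)(-0.10) = 0.5150
  C_12 = −[(-0.10)(1.00) − (-0.35)(-0.20)] = 0.1700
  C_13 = (-0.10)(-0.10) − (0.55)(-0.20) = 0.1200
  C_21 = −[(-0.10)(1.00) − (-0.30)(-0.10)] = 0.1300
  C_22 = (1.00)(1.00) − (-0.30)(-0.20) = 0.9400
  C_23 = −[(1.00)(-0.10) − (-0.10)(-0.20)] = 0.1200
  C_31 = (-0.10)(-0.35) − (-0.30)(0.55) = 0.2000
  C_32 = −[(1.00)(-0.35) − (-0.30)(-0.10)] = 0.3800
  C_33 = (1.00)(0.55) − (-0.10)(-0.10) = 0.5400
det(I−A) = Σ_j (I−A)_1j·C_1j = (1.00)(0.5150) + (-0.10)(0.1700) + (-0.30)(0.1200) = 0.4620
adj(I−A) = Cᵀ =
  [ 0.5150   0.1300   0.2000]
  [ 0.1700   0.9400   0.3800]
  [ 0.1200   0.1200   0.5400]
(I − A)⁻¹ = adj(I−A) / det(I−A) ≈
  [   1.1147     0.2814     0.4329]
  [   0.3680     2.0346     0.8225]
  [   0.2597     0.2597     1.1688]
Δx = (I − A)⁻¹ Δd with Δd having +10 in the Electronics component and 0 elsewhere.
So Δx_E = L_EE · (+10), where L_EE = adj(I−A)_EE / det(I−A) = 0.5150 / 0.4620.
Δx_E = 0.5150 × (+10) / 0.4620 = 5.15 / 0.4620 ≈ 11.15.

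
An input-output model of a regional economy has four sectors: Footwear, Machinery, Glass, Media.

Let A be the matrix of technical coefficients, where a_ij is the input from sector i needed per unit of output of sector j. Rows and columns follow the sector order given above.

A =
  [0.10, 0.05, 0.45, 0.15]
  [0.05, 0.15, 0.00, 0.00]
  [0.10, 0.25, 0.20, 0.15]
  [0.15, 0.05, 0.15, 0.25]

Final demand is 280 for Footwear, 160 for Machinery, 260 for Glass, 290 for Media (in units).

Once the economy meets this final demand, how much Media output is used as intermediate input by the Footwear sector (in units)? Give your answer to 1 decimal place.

z_41 = 111.7

I − A =
  [   0.90    -0.05    -0.45    -0.15]
  [  -0.05     0.85     0.00     0.00]
  [  -0.10    -0.25     0.80    -0.15]
  [  -0.15    -0.05    -0.15     0.75]
Compute the cofactors C_ij = (−1)^(i+j)·(3×3 minor ij) of I−A; the adjugate is their transpose:
adj(I−A) = Cᵀ =
  [ 0.490875   0.128250   0.306000   0.159375]
  [ 0.028875   0.455625   0.018000   0.009375]
  [ 0.092625   0.175500   0.552375   0.129000]
  [ 0.118625   0.091125   0.172875   0.566125]
det(I−A) = Σ_j (I−A)_1j·C_1j = (0.90)(0.490875) + (-0.05)(0.028875) + (-0.45)(0.092625) + (-0.15)(0.118625) = 0.38086875
(I − A)⁻¹ = adj(I−A) / det(I−A) ≈
  [   1.2888     0.3367     0.8034     0.4185]
  [   0.0758     1.1963     0.0473     0.0246]
  [   0.2432     0.4608     1.4503     0.3387]
  [   0.3115     0.2393     0.4539     1.4864]
First solve x = (I − A)⁻¹ d = adj(I−A)·d / det(I−A); in particular x_1 = (0.490875·280 + 0.128250·160 + 0.306000·260 + 0.159375·290) / 0.38086875 = 283.74375 / 0.38086875 ≈ 744.991.
Intermediate flow from 4 to 1: z_41 = a_41 · x_1 = 0.15 × 283.74375 / 0.38086875 = 42.5615625 / 0.38086875 ≈ 111.7.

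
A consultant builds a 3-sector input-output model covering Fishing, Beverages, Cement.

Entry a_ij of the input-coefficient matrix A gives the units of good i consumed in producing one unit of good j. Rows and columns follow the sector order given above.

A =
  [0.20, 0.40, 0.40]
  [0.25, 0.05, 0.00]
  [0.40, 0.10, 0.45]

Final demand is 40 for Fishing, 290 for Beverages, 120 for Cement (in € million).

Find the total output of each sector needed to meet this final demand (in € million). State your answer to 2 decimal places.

I − A =
  [   0.80    -0.40    -0.40]
  [  -0.25     0.95     0.00]
  [  -0.40    -0.10     0.55]
Cofactors of I−A, C_ij = (−1)^(i+j)·(minor ij) (rows/columns in the sector order above):
  C_11 = (0.95)(0.55) − (0.00)(-0.10) = 0.5225
  C_12 = −[(-0.25)(0.55) − (0.00)(-0.40)] = 0.1375
  C_13 = (-0.25)(-0.10) − (0.95)(-0.40) = 0.4050
  C_21 = −[(-0.40)(0.55) − (-0.40)(-0.10)] = 0.2600
  C_22 = (0.80)(0.55) − (-0.40)(-0.40) = 0.2800
  C_23 = −[(0.80)(-0.10) − (-0.40)(-0.40)] = 0.2400
  C_31 = (-0.40)(0.00) − (-0.40)(0.95) = 0.3800
  C_32 = −[(0.80)(0.00) − (-0.40)(-0.25)] = 0.1000
  C_33 = (0.80)(0.95) − (-0.40)(-0.25) = 0.6600
det(I−A) = Σ_j (I−A)_1j·C_1j = (0.80)(0.5225) + (-0.40)(0.1375) + (-0.40)(0.4050) = 0.2010
adj(I−A) = Cᵀ =
  [ 0.5225   0.2600   0.3800]
  [ 0.1375   0.2800   0.1000]
  [ 0.4050   0.2400   0.6600]
(I − A)⁻¹ = adj(I−A) / det(I−A) ≈
  [   2.5995     1.2935     1.8905]
  [   0.6841     1.3930     0.4975]
  [   2.0149     1.1940     3.2836]
x = (I − A)⁻¹ d = adj(I−A)·d / det(I−A), with det(I−A) = 0.2010:
  x_1 = (0.5225·40 + 0.2600·290 + 0.3800·120) / 0.2010 = 141.90 / 0.2010 ≈ 705.97
  x_2 = (0.1375·40 + 0.2800·290 + 0.1000·120) / 0.2010 = 98.70 / 0.2010 ≈ 491.04
  x_3 = (0.4050·40 + 0.2400·290 + 0.6600·120) / 0.2010 = 165.00 / 0.2010 ≈ 820.90

x_1 = 705.97, x_2 = 491.04, x_3 = 820.90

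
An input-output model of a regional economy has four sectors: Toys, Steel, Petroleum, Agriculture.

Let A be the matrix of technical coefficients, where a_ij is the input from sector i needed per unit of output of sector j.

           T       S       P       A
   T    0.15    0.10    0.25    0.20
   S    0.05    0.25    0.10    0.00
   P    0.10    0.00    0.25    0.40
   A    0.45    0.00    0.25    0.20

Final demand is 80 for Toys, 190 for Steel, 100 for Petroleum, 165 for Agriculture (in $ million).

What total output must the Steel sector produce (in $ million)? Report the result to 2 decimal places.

x_S = 350.83

I − A =
  [   0.85    -0.10    -0.25    -0.20]
  [  -0.05     0.75    -0.10     0.00]
  [  -0.10     0.00     0.75    -0.40]
  [  -0.45     0.00    -0.25     0.80]
Compute the cofactors C_ij = (−1)^(i+j)·(3×3 minor ij) of I−A; the adjugate is their transpose:
adj(I−A) = Cᵀ =
  [ 0.375000   0.050000   0.195500   0.191500]
  [ 0.051000   0.287500   0.071500   0.048500]
  [ 0.195000   0.026000   0.438500   0.268000]
  [ 0.271875   0.036250   0.247000   0.454625]
det(I−A) = Σ_j (I−A)_1j·C_1j = (0.85)(0.375000) + (-0.10)(0.051000) + (-0.25)(0.195000) + (-0.20)(0.271875) = 0.210525
(I − A)⁻¹ = adj(I−A) / det(I−A) ≈
  [   1.7813     0.2375     0.9286     0.9096]
  [   0.2423     1.3656     0.3396     0.2304]
  [   0.9263     0.1235     2.0829     1.2730]
  [   1.2914     0.1722     1.1733     2.1595]
x = (I − A)⁻¹ d = adj(I−A)·d / det(I−A), with det(I−A) = 0.210525:
  x_T = (0.375000·80 + 0.050000·190 + 0.195500·100 + 0.191500·165) / 0.210525 = 90.6475 / 0.210525 ≈ 430.58
  x_S = (0.051000·80 + 0.287500·190 + 0.071500·100 + 0.048500·165) / 0.210525 = 73.8575 / 0.210525 ≈ 350.83
  x_P = (0.195000·80 + 0.026000·190 + 0.438500·100 + 0.268000·165) / 0.210525 = 108.61 / 0.210525 ≈ 515.90
  x_A = (0.271875·80 + 0.036250·190 + 0.247000·100 + 0.454625·165) / 0.210525 = 128.350625 / 0.210525 ≈ 609.67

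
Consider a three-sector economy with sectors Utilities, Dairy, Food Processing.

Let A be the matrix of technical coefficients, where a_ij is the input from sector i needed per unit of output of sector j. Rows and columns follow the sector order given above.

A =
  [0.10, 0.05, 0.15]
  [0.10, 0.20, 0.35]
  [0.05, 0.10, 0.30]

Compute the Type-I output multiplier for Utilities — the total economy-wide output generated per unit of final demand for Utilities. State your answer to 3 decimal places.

I − A =
  [   0.90    -0.05    -0.15]
  [  -0.10     0.80    -0.35]
  [  -0.05    -0.10     0.70]
Cofactors of I−A, C_ij = (−1)^(i+j)·(minor ij) (rows/columns in the sector order above):
  C_11 = (0.80)(0.70) − (-0.35)(-0.10) = 0.5250
  C_12 = −[(-0.10)(0.70) − (-0.35)(-0.05)] = 0.0875
  C_13 = (-0.10)(-0.10) − (0.80)(-0.05) = 0.0500
  C_21 = −[(-0.05)(0.70) − (-0.15)(-0.10)] = 0.0500
  C_22 = (0.90)(0.70) − (-0.15)(-0.05) = 0.6225
  C_23 = −[(0.90)(-0.10) − (-0.05)(-0.05)] = 0.0925
  C_31 = (-0.05)(-0.35) − (-0.15)(0.80) = 0.1375
  C_32 = −[(0.90)(-0.35) − (-0.15)(-0.10)] = 0.3300
  C_33 = (0.90)(0.80) − (-0.05)(-0.10) = 0.7150
det(I−A) = Σ_j (I−A)_1j·C_1j = (0.90)(0.5250) + (-0.05)(0.0875) + (-0.15)(0.0500) = 0.460625
adj(I−A) = Cᵀ =
  [ 0.5250   0.0500   0.1375]
  [ 0.0875   0.6225   0.3300]
  [ 0.0500   0.0925   0.7150]
(I − A)⁻¹ = adj(I−A) / det(I−A) ≈
  [   1.1398     0.1085     0.2985]
  [   0.1900     1.3514     0.7164]
  [   0.1085     0.2008     1.5522]
The output multiplier for sector j is the column-j sum of the Leontief inverse (I − A)⁻¹ = adj(I−A) / det(I−A).
Column 1 of adj(I−A): (0.5250, 0.0875, 0.0500); det(I−A) = 0.460625.
m_1 = (0.5250 + 0.0875 + 0.0500) / 0.460625 = 0.6625 / 0.460625 ≈ 1.438.

m_1 = 1.438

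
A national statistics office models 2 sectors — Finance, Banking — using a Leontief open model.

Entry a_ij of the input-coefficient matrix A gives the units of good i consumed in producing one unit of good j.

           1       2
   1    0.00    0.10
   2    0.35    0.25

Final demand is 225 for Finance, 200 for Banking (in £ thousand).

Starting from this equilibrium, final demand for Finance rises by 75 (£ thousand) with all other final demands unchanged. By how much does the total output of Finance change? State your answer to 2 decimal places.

I − A =
  [   1.00    -0.10]
  [  -0.35     0.75]
det(I−A) = (1.00)(0.75) − (-0.10)(-0.35) = 0.7150
adj(I−A) = [[0.75, 0.10], [0.35, 1.00]]
(I − A)⁻¹ = adj(I−A) / det(I−A) ≈
  [   1.0490     0.1399]
  [   0.4895     1.3986]
Δx = (I − A)⁻¹ Δd with Δd having +75 in the Finance component and 0 elsewhere.
So Δx_1 = L_11 · (+75), where L_11 = adj(I−A)_11 / det(I−A) = 0.75 / 0.7150.
Δx_1 = 0.75 × (+75) / 0.7150 = 56.25 / 0.7150 ≈ 78.67.

Δx_1 = 78.67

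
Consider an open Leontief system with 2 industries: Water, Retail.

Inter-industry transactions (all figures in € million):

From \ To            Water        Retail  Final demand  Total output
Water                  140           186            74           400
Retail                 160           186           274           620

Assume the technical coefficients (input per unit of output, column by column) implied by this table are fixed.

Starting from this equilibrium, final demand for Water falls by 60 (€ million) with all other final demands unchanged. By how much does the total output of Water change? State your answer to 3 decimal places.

Technical coefficients a_ij = z_ij / X_j:
  a_WW = 140/400 = 0.35, a_RW = 160/400 = 0.40
  a_WR = 186/620 = 0.30, a_RR = 186/620 = 0.30
I − A =
  [   0.65    -0.30]
  [  -0.40     0.70]
det(I−A) = (0.65)(0.70) − (-0.30)(-0.40) = 0.3350
adj(I−A) = [[0.70, 0.30], [0.40, 0.65]]
(I − A)⁻¹ = adj(I−A) / det(I−A) ≈
  [   2.0896     0.8955]
  [   1.1940     1.9403]
Δx = (I − A)⁻¹ Δd with Δd having -60 in the Water component and 0 elsewhere.
So Δx_W = L_WW · (-60), where L_WW = adj(I−A)_WW / det(I−A) = 0.70 / 0.3350.
Δx_W = 0.70 × (-60) / 0.3350 = -42.00 / 0.3350 ≈ -125.373.

Δx_W = -125.373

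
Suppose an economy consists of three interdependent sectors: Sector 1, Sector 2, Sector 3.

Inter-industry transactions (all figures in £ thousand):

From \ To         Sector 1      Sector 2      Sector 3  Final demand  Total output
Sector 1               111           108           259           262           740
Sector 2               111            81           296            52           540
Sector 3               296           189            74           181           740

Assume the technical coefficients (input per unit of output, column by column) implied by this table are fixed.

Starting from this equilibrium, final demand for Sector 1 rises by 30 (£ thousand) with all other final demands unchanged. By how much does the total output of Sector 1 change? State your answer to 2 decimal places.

Δx_1 = 55.99

Technical coefficients a_ij = z_ij / X_j:
  a_11 = 111/740 = 0.15, a_21 = 111/740 = 0.15, a_31 = 296/740 = 0.40
  a_12 = 108/540 = 0.20, a_22 = 81/540 = 0.15, a_32 = 189/540 = 0.35
  a_13 = 259/740 = 0.35, a_23 = 296/740 = 0.40, a_33 = 74/740 = 0.10
I − A =
  [   0.85    -0.20    -0.35]
  [  -0.15     0.85    -0.40]
  [  -0.40    -0.35     0.90]
Cofactors of I−A, C_ij = (−1)^(i+j)·(minor ij) (rows/columns in the sector order above):
  C_11 = (0.85)(0.90) − (-0.40)(-0.35) = 0.6250
  C_12 = −[(-0.15)(0.90) − (-0.40)(-0.40)] = 0.2950
  C_13 = (-0.15)(-0.35) − (0.85)(-0.40) = 0.3925
  C_21 = −[(-0.20)(0.90) − (-0.35)(-0.35)] = 0.3025
  C_22 = (0.85)(0.90) − (-0.35)(-0.40) = 0.6250
  C_23 = −[(0.85)(-0.35) − (-0.20)(-0.40)] = 0.3775
  C_31 = (-0.20)(-0.40) − (-0.35)(0.85) = 0.3775
  C_32 = −[(0.85)(-0.40) − (-0.35)(-0.15)] = 0.3925
  C_33 = (0.85)(0.85) − (-0.20)(-0.15) = 0.6925
det(I−A) = Σ_j (I−A)_1j·C_1j = (0.85)(0.6250) + (-0.20)(0.2950) + (-0.35)(0.3925) = 0.334875
adj(I−A) = Cᵀ =
  [ 0.6250   0.3025   0.3775]
  [ 0.2950   0.6250   0.3925]
  [ 0.3925   0.3775   0.6925]
(I − A)⁻¹ = adj(I−A) / det(I−A) ≈
  [   1.8664     0.9033     1.1273]
  [   0.8809     1.8664     1.1721]
  [   1.1721     1.1273     2.0679]
Δx = (I − A)⁻¹ Δd with Δd having +30 in the Sector 1 component and 0 elsewhere.
So Δx_1 = L_11 · (+30), where L_11 = adj(I−A)_11 / det(I−A) = 0.6250 / 0.334875.
Δx_1 = 0.6250 × (+30) / 0.334875 = 18.75 / 0.334875 ≈ 55.99.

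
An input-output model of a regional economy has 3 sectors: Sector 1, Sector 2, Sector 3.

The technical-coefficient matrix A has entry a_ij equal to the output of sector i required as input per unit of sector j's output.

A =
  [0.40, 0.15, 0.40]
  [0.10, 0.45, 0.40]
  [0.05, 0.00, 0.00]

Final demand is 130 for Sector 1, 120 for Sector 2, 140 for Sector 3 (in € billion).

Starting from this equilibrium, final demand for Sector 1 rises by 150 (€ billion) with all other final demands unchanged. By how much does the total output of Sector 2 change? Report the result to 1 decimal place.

Δx_2 = 59.8

I − A =
  [   0.60    -0.15    -0.40]
  [  -0.10     0.55    -0.40]
  [  -0.05     0.00     1.00]
Cofactors of I−A, C_ij = (−1)^(i+j)·(minor ij) (rows/columns in the sector order above):
  C_11 = (0.55)(1.00) − (-0.40)(0.00) = 0.5500
  C_12 = −[(-0.10)(1.00) − (-0.40)(-0.05)] = 0.1200
  C_13 = (-0.10)(0.00) − (0.55)(-0.05) = 0.0275
  C_21 = −[(-0.15)(1.00) − (-0.40)(0.00)] = 0.1500
  C_22 = (0.60)(1.00) − (-0.40)(-0.05) = 0.5800
  C_23 = −[(0.60)(0.00) − (-0.15)(-0.05)] = 0.0075
  C_31 = (-0.15)(-0.40) − (-0.40)(0.55) = 0.2800
  C_32 = −[(0.60)(-0.40) − (-0.40)(-0.10)] = 0.2800
  C_33 = (0.60)(0.55) − (-0.15)(-0.10) = 0.3150
det(I−A) = Σ_j (I−A)_1j·C_1j = (0.60)(0.5500) + (-0.15)(0.1200) + (-0.40)(0.0275) = 0.3010
adj(I−A) = Cᵀ =
  [ 0.5500   0.1500   0.2800]
  [ 0.1200   0.5800   0.2800]
  [ 0.0275   0.0075   0.3150]
(I − A)⁻¹ = adj(I−A) / det(I−A) ≈
  [   1.8272     0.4983     0.9302]
  [   0.3987     1.9269     0.9302]
  [   0.0914     0.0249     1.0465]
Δx = (I − A)⁻¹ Δd with Δd having +150 in the Sector 1 component and 0 elsewhere.
So Δx_2 = L_21 · (+150), where L_21 = adj(I−A)_21 / det(I−A) = 0.1200 / 0.3010.
Δx_2 = 0.1200 × (+150) / 0.3010 = 18.00 / 0.3010 ≈ 59.8.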